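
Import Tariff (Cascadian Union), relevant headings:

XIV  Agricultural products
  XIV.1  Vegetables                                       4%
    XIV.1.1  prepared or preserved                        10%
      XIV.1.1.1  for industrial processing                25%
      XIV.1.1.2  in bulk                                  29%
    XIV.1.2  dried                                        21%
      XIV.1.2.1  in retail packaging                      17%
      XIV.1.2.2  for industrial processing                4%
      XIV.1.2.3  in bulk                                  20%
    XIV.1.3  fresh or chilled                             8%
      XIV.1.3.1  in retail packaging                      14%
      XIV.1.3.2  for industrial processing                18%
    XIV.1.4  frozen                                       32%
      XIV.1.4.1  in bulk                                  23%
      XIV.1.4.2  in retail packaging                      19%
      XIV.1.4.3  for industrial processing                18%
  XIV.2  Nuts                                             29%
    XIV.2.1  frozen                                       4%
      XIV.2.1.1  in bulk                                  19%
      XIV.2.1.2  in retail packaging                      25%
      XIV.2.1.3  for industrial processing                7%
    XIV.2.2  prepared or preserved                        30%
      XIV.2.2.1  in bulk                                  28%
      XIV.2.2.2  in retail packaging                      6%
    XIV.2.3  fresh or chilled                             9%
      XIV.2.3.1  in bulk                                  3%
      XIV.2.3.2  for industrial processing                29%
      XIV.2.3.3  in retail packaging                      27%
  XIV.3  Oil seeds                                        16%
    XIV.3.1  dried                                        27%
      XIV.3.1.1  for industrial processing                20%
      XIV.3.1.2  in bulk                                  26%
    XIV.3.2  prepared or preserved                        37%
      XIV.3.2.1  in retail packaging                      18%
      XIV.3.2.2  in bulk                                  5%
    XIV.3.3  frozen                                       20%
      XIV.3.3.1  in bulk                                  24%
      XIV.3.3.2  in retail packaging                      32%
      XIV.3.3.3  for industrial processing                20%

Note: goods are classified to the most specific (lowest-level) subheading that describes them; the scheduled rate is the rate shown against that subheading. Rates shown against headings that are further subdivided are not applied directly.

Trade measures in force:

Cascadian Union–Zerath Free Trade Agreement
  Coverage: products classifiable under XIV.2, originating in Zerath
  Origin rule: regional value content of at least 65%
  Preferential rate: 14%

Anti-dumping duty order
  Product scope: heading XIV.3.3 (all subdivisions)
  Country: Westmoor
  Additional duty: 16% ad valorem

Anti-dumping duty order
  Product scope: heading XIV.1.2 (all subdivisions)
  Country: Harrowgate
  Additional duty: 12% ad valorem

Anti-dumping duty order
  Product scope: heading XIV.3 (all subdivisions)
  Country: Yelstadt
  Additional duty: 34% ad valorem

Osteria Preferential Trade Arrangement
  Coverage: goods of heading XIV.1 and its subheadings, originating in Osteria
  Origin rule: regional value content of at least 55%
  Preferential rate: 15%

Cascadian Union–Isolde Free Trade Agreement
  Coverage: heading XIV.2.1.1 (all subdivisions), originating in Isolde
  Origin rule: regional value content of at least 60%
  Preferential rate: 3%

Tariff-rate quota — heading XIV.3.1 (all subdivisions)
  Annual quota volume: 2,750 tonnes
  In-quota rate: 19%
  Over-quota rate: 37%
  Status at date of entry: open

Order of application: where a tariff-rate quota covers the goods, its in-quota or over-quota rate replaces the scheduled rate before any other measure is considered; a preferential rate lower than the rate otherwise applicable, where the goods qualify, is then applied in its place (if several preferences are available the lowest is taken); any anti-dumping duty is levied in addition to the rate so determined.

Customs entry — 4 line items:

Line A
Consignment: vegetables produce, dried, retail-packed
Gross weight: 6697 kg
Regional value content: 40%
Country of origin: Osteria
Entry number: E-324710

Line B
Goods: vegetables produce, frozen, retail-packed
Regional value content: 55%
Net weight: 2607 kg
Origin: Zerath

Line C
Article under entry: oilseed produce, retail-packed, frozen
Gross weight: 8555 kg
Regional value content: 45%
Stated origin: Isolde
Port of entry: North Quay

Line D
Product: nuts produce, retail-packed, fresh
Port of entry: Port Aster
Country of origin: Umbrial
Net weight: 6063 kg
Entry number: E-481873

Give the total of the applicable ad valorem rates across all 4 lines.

95%

Line A: vegetables → XIV.1; dried → XIV.1.2; retail-packed → XIV.1.2.1. Scheduled 17%. Osteria agreement on XIV.1: RVC < 55%. → 17%.
Line B: vegetables → XIV.1; frozen → XIV.1.4; retail-packed → XIV.1.4.2. Scheduled 19%. Zerath agreement on XIV.2: XIV.1.4.2 not covered. → 19%.
Line C: oilseed → XIV.3; frozen → XIV.3.3; retail-packed → XIV.3.3.2. Scheduled 32%. Isolde agreement on XIV.2.1.1: XIV.3.3.2 not covered. → 32%.
Line D: nuts → XIV.2; fresh → XIV.2.3; retail-packed → XIV.2.3.3. Scheduled 27%. No special measure applies. → 27%.
Sum: 17% + 19% + 32% + 27% = 95%.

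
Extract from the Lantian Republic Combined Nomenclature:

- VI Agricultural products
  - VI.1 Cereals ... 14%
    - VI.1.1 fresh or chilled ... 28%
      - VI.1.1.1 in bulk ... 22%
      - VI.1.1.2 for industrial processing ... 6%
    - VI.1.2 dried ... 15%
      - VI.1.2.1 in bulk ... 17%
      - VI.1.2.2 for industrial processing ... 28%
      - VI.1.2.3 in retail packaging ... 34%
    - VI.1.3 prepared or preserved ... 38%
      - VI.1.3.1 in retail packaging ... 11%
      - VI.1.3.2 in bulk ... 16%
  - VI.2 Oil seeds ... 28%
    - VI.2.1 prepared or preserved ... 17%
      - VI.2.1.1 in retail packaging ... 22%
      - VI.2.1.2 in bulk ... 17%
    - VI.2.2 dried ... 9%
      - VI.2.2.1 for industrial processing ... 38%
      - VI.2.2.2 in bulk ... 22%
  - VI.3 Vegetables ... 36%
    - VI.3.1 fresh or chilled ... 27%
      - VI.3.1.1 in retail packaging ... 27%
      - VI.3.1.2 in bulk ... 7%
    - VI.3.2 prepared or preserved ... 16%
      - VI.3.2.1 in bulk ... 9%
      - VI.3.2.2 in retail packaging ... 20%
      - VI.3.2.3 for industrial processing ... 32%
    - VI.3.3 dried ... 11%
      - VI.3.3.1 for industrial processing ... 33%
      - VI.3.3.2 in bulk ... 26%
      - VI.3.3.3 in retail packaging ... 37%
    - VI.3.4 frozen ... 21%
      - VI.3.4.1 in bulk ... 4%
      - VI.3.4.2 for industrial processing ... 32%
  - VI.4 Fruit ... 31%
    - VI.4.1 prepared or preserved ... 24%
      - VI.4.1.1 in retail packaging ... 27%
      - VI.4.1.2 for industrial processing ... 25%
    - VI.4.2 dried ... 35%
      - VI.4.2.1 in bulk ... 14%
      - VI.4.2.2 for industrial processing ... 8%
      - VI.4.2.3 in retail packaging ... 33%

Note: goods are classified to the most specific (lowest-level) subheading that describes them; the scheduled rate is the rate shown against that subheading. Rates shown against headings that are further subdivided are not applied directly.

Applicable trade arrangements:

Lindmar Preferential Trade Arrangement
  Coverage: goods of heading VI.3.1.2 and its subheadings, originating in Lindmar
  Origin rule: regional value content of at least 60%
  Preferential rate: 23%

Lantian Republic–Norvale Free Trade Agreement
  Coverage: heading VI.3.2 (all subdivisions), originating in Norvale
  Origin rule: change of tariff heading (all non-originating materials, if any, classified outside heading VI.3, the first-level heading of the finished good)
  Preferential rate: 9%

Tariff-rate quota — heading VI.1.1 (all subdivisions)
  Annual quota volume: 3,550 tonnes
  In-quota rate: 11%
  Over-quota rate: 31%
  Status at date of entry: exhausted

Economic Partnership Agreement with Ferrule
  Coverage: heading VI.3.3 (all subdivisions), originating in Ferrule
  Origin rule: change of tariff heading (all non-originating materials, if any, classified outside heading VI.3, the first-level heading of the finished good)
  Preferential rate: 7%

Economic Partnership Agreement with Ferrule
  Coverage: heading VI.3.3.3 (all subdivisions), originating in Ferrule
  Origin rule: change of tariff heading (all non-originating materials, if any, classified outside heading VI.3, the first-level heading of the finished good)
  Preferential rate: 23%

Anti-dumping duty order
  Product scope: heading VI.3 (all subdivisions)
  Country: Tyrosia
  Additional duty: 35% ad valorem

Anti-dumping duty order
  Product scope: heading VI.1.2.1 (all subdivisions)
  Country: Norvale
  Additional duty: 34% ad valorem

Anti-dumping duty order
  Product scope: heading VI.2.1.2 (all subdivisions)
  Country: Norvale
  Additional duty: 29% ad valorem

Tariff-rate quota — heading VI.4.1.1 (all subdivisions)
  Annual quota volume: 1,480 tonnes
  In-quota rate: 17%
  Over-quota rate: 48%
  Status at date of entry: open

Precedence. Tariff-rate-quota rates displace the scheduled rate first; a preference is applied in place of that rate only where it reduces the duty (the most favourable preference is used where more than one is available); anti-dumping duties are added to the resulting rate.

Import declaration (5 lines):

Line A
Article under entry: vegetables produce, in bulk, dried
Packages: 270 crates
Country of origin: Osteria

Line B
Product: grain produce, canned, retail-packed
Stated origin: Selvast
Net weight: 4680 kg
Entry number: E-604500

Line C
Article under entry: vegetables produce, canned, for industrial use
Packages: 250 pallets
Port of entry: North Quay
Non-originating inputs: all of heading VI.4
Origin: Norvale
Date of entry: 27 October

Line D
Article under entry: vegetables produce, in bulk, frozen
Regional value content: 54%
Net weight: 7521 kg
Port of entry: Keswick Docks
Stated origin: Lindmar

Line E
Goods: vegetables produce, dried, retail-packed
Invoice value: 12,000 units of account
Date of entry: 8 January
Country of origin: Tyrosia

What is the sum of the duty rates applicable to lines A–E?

Line A: vegetables → VI.3; dried → VI.3.3; in bulk → VI.3.3.2. Scheduled 26%. No special measure applies. → 26%.
Line B: grain → VI.1; canned → VI.1.3; retail-packed → VI.1.3.1. Scheduled 11%. No special measure applies. → 11%.
Line C: vegetables → VI.3; canned → VI.3.2; for industrial use → VI.3.2.3. Scheduled 32%. Norvale agreement on VI.3.2: CTH met → 9% available; preferential 9%. → 9%.
Line D: vegetables → VI.3; frozen → VI.3.4; in bulk → VI.3.4.1. Scheduled 4%. Lindmar agreement on VI.3.1.2: VI.3.4.1 not covered. → 4%.
Line E: vegetables → VI.3; dried → VI.3.3; retail-packed → VI.3.3.3. Scheduled 37%. anti-dumping (Tyrosia, VI.3): +35%; total 37% + 35% = 72%. → 72%.
Sum: 26% + 11% + 9% + 4% + 72% = 122%.

122%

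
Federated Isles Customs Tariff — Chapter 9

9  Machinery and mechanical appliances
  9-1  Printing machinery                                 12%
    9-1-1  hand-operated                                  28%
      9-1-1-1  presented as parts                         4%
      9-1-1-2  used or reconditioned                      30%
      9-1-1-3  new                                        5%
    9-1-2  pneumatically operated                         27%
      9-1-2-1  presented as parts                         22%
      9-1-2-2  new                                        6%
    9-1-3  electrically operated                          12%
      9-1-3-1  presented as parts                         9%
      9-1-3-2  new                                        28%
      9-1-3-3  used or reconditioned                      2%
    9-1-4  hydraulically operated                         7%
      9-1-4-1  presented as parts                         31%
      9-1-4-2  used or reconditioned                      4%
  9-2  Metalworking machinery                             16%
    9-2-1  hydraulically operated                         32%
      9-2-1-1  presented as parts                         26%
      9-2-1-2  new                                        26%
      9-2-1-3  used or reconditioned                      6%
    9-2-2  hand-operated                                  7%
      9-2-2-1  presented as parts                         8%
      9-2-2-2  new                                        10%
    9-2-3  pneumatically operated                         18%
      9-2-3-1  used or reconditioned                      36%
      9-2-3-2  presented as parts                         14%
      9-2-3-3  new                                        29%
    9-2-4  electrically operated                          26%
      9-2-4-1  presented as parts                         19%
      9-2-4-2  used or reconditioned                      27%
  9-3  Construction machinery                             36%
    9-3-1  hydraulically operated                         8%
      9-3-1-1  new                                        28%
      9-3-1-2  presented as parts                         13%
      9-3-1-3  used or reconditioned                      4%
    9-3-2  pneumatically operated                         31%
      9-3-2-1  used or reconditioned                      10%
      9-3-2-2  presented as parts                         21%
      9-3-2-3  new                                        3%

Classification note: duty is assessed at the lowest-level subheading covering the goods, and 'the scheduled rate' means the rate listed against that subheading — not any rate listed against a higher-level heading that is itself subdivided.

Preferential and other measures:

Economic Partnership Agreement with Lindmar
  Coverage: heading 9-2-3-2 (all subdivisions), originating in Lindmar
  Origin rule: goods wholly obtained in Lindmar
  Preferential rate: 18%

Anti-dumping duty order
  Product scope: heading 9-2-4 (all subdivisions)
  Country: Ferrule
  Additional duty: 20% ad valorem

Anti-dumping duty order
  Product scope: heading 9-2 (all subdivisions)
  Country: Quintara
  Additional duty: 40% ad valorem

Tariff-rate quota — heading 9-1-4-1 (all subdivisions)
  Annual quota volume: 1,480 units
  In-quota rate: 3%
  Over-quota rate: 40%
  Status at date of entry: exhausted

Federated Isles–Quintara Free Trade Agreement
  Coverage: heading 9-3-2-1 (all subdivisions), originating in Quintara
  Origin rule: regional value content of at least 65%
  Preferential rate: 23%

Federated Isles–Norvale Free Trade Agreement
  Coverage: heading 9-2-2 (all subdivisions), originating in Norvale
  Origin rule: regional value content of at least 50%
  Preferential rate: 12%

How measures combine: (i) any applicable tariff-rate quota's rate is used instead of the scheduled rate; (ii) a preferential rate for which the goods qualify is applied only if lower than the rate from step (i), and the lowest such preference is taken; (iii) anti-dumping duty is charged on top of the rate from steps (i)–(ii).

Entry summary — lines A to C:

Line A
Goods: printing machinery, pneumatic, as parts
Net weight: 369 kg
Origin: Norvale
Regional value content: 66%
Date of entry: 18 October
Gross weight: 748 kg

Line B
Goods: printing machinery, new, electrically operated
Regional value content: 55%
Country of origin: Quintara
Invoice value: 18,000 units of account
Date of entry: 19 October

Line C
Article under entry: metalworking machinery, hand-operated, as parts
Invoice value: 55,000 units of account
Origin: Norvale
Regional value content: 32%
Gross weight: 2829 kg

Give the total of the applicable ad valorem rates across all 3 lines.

Line A: printing → 9-1; pneumatic → 9-1-2; as parts → 9-1-2-1. Scheduled 22%. Norvale agreement on 9-2-2: 9-1-2-1 not covered. → 22%.
Line B: printing → 9-1; electrically operated → 9-1-3; new → 9-1-3-2. Scheduled 28%. Quintara agreement on 9-3-2-1: 9-1-3-2 not covered. → 28%.
Line C: metalworking → 9-2; hand-operated → 9-2-2; as parts → 9-2-2-1. Scheduled 8%. Norvale agreement on 9-2-2: RVC < 50%. → 8%.
Sum: 22% + 28% + 8% = 58%.

58%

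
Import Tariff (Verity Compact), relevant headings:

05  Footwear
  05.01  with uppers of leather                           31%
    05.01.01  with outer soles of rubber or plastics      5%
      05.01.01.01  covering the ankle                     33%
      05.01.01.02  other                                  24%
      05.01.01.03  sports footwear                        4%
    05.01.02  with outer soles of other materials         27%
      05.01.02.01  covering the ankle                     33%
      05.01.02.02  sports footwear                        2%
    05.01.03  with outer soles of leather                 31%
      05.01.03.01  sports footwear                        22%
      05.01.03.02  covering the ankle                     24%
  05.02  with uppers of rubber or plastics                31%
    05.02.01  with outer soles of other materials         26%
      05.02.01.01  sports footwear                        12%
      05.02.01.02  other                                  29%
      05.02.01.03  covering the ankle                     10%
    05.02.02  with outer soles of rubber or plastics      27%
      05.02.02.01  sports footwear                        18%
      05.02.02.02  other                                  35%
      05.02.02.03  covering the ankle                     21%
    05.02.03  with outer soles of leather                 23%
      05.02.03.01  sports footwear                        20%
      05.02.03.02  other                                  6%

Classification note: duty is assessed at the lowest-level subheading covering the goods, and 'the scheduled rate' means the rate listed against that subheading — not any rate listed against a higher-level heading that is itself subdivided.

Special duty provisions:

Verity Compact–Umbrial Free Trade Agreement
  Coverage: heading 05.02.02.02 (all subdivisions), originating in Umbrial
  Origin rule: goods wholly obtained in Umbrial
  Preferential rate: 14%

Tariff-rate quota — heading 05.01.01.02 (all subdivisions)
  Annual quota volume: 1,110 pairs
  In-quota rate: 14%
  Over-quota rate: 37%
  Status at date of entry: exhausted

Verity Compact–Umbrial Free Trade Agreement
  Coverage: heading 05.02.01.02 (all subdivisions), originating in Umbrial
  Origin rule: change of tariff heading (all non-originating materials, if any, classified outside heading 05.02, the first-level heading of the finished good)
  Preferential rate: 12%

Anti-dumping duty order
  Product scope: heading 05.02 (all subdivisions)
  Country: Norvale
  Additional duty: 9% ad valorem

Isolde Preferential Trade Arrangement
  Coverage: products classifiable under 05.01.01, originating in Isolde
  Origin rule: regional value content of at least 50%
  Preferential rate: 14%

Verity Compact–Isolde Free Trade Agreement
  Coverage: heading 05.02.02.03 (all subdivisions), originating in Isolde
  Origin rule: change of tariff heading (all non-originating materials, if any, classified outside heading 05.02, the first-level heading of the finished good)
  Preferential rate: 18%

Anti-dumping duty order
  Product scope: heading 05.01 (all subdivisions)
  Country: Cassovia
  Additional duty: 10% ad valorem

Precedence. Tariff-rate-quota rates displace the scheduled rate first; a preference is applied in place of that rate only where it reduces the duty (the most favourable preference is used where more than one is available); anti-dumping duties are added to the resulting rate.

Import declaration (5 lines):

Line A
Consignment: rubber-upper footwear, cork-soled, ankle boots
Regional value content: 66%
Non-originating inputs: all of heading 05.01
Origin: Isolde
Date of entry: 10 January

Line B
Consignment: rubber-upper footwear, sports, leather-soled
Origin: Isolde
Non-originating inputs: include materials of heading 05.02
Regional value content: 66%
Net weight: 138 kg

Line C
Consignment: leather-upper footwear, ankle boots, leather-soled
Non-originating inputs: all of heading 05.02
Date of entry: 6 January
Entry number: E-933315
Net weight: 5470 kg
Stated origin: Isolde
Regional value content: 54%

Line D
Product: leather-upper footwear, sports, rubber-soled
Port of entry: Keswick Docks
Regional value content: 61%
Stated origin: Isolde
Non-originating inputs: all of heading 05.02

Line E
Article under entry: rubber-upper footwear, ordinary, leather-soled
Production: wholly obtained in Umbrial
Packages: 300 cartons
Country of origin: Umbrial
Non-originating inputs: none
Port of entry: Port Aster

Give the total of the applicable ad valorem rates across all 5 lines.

Line A: rubber-upper → 05.02; cork-soled → 05.02.01; ankle boots → 05.02.01.03. Scheduled 10%. Isolde agreement on 05.01.01: 05.02.01.03 not covered; Isolde agreement on 05.02.02.03: 05.02.01.03 not covered. → 10%.
Line B: rubber-upper → 05.02; leather-soled → 05.02.03; sports → 05.02.03.01. Scheduled 20%. Isolde agreement on 05.01.01: 05.02.03.01 not covered; Isolde agreement on 05.02.02.03: 05.02.03.01 not covered. → 20%.
Line C: leather-upper → 05.01; leather-soled → 05.01.03; ankle boots → 05.01.03.02. Scheduled 24%. Isolde agreement on 05.01.01: 05.01.03.02 not covered; Isolde agreement on 05.02.02.03: 05.01.03.02 not covered. → 24%.
Line D: leather-upper → 05.01; rubber-soled → 05.01.01; sports → 05.01.01.03. Scheduled 4%. Isolde agreement on 05.01.01: RVC ≥ 50% → 14% available; Isolde agreement on 05.02.02.03: 05.01.01.03 not covered; preference 14% not lower than 4% → no reduction. → 4%.
Line E: rubber-upper → 05.02; leather-soled → 05.02.03; ordinary → 05.02.03.02. Scheduled 6%. Umbrial agreement on 05.02.02.02: 05.02.03.02 not covered; Umbrial agreement on 05.02.01.02: 05.02.03.02 not covered. → 6%.
Sum: 10% + 20% + 24% + 4% + 6% = 64%.

64%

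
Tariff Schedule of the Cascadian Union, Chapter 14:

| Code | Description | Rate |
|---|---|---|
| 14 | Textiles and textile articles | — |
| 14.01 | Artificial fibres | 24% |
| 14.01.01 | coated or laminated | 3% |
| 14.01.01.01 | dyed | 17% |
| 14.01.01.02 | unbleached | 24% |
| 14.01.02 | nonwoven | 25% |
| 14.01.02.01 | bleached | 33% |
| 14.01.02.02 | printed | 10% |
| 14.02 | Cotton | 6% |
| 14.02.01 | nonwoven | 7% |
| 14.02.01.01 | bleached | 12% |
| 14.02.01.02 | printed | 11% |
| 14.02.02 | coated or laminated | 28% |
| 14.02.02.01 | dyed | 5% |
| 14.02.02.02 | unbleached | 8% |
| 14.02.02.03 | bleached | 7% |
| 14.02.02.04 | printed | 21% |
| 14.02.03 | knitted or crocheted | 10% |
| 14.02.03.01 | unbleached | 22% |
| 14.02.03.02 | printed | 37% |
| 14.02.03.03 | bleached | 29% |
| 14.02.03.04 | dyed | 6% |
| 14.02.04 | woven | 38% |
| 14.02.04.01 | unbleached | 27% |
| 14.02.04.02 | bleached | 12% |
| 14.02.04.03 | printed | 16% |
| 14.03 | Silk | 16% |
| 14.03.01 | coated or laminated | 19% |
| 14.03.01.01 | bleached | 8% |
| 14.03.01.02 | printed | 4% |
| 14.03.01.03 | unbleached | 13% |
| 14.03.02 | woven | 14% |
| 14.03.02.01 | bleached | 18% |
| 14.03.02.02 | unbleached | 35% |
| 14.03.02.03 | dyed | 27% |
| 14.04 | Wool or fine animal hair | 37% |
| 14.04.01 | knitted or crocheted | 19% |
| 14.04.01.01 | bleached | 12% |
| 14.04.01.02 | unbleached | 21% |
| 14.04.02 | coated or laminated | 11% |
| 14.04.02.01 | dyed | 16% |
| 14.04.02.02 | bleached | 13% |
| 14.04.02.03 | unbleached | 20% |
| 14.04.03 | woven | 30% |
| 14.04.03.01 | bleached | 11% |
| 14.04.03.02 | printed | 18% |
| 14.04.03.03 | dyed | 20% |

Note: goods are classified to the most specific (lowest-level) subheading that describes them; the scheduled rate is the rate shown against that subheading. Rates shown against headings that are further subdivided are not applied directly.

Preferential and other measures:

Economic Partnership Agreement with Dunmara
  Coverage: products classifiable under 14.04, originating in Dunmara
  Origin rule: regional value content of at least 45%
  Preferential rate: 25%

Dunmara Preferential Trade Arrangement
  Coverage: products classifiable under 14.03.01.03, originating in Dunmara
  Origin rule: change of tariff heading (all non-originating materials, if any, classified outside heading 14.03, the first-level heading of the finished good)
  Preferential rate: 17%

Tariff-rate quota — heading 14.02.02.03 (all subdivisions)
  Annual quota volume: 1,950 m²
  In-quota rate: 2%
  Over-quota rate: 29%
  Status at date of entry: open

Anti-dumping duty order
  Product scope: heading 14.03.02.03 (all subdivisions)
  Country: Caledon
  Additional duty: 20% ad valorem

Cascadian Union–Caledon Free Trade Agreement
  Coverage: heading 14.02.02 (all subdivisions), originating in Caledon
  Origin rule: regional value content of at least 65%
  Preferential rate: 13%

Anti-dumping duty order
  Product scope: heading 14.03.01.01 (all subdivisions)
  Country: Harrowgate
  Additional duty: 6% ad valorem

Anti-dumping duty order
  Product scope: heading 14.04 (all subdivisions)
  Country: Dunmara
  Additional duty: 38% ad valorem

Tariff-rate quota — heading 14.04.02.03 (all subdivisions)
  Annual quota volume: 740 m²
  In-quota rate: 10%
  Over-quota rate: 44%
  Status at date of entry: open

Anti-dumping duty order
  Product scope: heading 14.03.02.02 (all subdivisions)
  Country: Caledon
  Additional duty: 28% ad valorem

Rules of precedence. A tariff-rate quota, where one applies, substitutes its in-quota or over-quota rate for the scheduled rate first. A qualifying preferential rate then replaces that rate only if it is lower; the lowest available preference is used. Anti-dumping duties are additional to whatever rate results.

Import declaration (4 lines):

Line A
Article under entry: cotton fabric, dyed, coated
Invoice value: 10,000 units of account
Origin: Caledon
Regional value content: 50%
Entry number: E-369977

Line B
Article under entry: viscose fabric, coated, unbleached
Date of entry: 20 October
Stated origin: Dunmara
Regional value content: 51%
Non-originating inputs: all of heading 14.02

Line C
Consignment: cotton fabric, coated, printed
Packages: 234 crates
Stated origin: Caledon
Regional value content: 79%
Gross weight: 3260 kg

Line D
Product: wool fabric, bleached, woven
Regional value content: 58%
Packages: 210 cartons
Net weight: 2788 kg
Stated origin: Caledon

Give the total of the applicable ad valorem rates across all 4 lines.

53%

Line A: cotton → 14.02; coated → 14.02.02; dyed → 14.02.02.01. Scheduled 5%. Caledon agreement on 14.02.02: RVC < 65%. → 5%.
Line B: viscose → 14.01; coated → 14.01.01; unbleached → 14.01.01.02. Scheduled 24%. Dunmara agreement on 14.04: 14.01.01.02 not covered; Dunmara agreement on 14.03.01.03: 14.01.01.02 not covered. → 24%.
Line C: cotton → 14.02; coated → 14.02.02; printed → 14.02.02.04. Scheduled 21%. Caledon agreement on 14.02.02: RVC ≥ 65% → 13% available; preferential 13%. → 13%.
Line D: wool → 14.04; woven → 14.04.03; bleached → 14.04.03.01. Scheduled 11%. Caledon agreement on 14.02.02: 14.04.03.01 not covered. → 11%.
Sum: 5% + 24% + 13% + 11% = 53%.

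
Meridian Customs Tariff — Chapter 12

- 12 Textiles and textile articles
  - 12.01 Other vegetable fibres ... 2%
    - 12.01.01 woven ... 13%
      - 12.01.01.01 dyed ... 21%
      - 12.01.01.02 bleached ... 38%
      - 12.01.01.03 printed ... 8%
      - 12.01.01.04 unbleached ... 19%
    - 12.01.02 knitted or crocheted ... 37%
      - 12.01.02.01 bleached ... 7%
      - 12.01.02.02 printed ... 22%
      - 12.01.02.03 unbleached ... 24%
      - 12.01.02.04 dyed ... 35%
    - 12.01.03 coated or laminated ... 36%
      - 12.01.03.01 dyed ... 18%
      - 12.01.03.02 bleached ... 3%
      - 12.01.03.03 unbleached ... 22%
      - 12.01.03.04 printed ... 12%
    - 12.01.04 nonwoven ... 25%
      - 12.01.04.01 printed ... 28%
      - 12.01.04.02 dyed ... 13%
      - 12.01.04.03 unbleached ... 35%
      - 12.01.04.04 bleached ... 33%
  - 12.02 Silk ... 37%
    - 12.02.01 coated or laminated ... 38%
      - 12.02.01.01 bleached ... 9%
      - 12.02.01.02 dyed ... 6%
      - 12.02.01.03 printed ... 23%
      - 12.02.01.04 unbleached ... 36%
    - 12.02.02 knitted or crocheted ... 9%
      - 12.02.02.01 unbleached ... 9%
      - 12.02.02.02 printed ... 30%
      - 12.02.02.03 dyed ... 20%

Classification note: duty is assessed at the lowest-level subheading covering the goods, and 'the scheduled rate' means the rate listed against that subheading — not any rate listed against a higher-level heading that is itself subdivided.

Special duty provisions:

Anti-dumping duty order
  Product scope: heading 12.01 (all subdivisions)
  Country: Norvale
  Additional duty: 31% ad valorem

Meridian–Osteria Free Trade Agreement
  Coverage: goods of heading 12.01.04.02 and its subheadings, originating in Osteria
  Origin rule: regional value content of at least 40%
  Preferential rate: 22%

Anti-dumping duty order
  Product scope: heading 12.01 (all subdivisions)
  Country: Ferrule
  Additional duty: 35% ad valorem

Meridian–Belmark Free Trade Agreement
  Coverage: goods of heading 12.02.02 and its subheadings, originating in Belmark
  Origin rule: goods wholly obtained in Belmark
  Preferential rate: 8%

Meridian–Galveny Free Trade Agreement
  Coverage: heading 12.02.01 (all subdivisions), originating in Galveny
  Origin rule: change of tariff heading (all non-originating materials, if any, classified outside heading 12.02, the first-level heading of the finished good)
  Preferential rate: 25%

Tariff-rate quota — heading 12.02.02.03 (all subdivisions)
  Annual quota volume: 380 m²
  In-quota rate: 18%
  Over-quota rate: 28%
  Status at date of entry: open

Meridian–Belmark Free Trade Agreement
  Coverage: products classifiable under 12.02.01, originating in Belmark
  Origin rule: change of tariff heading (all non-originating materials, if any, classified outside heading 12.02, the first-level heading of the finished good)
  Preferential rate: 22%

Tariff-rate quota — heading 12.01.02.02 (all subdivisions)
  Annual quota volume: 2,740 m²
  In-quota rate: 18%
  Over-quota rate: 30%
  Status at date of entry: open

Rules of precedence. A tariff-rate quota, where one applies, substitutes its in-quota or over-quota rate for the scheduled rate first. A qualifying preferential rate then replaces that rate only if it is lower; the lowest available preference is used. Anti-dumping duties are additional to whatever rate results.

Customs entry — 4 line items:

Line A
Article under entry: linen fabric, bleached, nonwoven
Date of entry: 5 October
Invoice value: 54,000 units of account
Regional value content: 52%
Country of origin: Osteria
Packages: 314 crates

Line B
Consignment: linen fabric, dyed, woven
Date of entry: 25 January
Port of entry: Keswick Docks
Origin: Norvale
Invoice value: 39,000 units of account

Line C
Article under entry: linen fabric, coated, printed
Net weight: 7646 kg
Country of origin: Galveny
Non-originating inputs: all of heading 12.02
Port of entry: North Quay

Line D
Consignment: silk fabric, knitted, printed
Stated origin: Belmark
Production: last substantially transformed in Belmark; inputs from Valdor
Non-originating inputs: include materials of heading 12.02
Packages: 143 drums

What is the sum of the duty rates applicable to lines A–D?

Line A: linen → 12.01; nonwoven → 12.01.04; bleached → 12.01.04.04. Scheduled 33%. Osteria agreement on 12.01.04.02: 12.01.04.04 not covered. → 33%.
Line B: linen → 12.01; woven → 12.01.01; dyed → 12.01.01.01. Scheduled 21%. anti-dumping (Norvale, 12.01): +31%; total 21% + 31% = 52%. → 52%.
Line C: linen → 12.01; coated → 12.01.03; printed → 12.01.03.04. Scheduled 12%. Galveny agreement on 12.02.01: 12.01.03.04 not covered. → 12%.
Line D: silk → 12.02; knitted → 12.02.02; printed → 12.02.02.02. Scheduled 30%. Belmark agreement on 12.02.02: not wholly obtained; Belmark agreement on 12.02.01: 12.02.02.02 not covered. → 30%.
Sum: 33% + 52% + 12% + 30% = 127%.

127%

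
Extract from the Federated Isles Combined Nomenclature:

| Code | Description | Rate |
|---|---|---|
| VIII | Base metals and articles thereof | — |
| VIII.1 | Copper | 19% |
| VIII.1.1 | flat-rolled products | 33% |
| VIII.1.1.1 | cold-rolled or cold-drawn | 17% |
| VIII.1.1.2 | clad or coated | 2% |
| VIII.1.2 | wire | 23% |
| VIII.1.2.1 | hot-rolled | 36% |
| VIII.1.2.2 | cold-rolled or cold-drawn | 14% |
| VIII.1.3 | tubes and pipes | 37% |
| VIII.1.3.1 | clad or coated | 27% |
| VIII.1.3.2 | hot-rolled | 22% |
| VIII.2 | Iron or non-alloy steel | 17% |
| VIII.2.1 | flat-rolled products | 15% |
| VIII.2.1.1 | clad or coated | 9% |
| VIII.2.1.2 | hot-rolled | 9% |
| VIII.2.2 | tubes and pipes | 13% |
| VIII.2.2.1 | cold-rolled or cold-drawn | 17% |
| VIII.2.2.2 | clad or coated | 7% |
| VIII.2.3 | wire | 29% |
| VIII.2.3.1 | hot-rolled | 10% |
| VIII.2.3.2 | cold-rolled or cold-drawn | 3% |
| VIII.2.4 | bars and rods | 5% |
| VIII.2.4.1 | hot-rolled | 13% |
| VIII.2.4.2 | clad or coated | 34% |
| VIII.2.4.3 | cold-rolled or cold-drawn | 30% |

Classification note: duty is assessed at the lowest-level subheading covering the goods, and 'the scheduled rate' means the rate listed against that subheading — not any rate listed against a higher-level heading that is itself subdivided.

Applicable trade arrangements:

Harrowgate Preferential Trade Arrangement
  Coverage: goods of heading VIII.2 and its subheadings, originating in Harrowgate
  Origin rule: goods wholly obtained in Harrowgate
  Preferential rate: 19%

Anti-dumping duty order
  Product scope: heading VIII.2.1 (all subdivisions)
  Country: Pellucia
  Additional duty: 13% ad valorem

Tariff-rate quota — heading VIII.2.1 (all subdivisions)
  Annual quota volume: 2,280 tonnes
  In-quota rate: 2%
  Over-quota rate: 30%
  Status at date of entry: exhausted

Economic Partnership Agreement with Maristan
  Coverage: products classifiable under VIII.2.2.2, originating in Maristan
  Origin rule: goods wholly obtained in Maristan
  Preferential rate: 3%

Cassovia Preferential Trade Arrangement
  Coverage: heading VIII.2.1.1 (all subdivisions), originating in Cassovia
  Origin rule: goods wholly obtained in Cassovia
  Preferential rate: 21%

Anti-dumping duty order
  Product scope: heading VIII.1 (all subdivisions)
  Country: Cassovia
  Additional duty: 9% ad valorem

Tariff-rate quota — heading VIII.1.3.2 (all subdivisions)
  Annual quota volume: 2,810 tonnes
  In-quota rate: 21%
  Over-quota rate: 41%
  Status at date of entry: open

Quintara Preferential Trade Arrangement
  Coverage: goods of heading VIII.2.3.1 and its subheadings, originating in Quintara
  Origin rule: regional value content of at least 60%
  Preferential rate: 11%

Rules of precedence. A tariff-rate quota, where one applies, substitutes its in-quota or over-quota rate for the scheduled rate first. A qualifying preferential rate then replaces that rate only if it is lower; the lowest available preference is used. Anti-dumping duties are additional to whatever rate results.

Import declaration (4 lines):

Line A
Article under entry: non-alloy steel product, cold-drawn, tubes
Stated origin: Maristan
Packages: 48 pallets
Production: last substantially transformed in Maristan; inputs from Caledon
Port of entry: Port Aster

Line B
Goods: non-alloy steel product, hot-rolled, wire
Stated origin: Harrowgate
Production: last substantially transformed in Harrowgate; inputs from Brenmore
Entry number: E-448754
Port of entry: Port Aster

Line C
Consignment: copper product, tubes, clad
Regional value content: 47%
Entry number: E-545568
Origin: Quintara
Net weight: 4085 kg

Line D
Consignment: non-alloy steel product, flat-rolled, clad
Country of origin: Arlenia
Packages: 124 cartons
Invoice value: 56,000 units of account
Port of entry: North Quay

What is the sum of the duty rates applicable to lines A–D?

84%

Line A: non-alloy steel → VIII.2; tubes → VIII.2.2; cold-drawn → VIII.2.2.1. Scheduled 17%. Maristan agreement on VIII.2.2.2: VIII.2.2.1 not covered. → 17%.
Line B: non-alloy steel → VIII.2; wire → VIII.2.3; hot-rolled → VIII.2.3.1. Scheduled 10%. Harrowgate agreement on VIII.2: not wholly obtained. → 10%.
Line C: copper → VIII.1; tubes → VIII.1.3; clad → VIII.1.3.1. Scheduled 27%. Quintara agreement on VIII.2.3.1: VIII.1.3.1 not covered. → 27%.
Line D: non-alloy steel → VIII.2; flat-rolled → VIII.2.1; clad → VIII.2.1.1. Scheduled 9%. quota on VIII.2.1 exhausted → over-quota 30%. → 30%.
Sum: 17% + 10% + 27% + 30% = 84%.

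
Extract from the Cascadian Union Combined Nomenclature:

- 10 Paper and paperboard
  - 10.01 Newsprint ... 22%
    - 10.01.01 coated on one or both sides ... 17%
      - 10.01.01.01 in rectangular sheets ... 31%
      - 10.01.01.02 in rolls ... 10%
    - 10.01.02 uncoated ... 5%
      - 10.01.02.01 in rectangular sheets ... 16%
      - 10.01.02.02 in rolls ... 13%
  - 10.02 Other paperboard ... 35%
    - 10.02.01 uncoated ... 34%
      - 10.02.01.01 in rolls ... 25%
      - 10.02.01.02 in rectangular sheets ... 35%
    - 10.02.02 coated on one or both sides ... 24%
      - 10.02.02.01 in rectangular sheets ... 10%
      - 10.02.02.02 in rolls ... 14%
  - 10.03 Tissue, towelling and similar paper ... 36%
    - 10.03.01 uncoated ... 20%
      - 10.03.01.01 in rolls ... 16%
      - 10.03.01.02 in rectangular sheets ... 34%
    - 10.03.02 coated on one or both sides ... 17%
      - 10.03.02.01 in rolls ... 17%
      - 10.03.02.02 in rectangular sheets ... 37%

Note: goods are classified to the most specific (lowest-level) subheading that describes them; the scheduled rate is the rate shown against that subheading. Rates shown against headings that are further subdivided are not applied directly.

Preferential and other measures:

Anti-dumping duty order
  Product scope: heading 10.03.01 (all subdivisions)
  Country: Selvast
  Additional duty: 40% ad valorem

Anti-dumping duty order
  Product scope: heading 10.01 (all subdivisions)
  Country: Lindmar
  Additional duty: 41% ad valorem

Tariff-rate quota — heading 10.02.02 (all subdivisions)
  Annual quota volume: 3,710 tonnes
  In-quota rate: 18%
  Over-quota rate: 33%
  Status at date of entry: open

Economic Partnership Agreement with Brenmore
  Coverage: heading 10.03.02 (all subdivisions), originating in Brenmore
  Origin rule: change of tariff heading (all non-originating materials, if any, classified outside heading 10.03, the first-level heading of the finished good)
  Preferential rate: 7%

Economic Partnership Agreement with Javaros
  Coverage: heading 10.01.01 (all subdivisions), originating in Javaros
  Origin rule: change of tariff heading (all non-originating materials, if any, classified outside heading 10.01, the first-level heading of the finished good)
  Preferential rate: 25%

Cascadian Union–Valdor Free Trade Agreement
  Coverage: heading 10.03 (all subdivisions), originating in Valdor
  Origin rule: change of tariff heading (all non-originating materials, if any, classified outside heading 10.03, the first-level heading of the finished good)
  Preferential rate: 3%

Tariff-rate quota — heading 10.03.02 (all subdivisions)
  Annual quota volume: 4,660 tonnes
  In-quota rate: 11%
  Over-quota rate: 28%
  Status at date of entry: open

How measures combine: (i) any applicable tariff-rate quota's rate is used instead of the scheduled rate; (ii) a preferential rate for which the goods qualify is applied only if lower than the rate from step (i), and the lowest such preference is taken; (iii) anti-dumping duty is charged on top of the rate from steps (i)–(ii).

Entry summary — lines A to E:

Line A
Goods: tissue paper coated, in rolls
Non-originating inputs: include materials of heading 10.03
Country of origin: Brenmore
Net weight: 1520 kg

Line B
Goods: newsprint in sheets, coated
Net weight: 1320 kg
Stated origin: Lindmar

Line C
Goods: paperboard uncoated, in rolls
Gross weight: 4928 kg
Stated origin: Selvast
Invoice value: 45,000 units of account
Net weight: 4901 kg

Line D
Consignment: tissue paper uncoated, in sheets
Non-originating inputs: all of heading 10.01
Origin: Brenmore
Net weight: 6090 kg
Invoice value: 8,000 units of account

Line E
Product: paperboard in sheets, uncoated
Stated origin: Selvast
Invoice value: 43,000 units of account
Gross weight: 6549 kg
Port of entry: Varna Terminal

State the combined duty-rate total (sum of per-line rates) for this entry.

177%

Line A: tissue paper → 10.03; coated → 10.03.02; in rolls → 10.03.02.01. Scheduled 17%. quota on 10.03.02 open → in-quota 11%; Brenmore agreement on 10.03.02: CTH not met. → 11%.
Line B: newsprint → 10.01; coated → 10.01.01; in sheets → 10.01.01.01. Scheduled 31%. anti-dumping (Lindmar, 10.01): +41%; total 31% + 41% = 72%. → 72%.
Line C: paperboard → 10.02; uncoated → 10.02.01; in rolls → 10.02.01.01. Scheduled 25%. No special measure applies. → 25%.
Line D: tissue paper → 10.03; uncoated → 10.03.01; in sheets → 10.03.01.02. Scheduled 34%. Brenmore agreement on 10.03.02: 10.03.01.02 not covered. → 34%.
Line E: paperboard → 10.02; uncoated → 10.02.01; in sheets → 10.02.01.02. Scheduled 35%. No special measure applies. → 35%.
Sum: 11% + 72% + 25% + 34% + 35% = 177%.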